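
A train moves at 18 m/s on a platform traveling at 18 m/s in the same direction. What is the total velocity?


Given: object velocity = 18 m/s, platform velocity = 18 m/s (same direction)
Using classical velocity addition: v_total = v_object + v_platform
v_total = 18 + 18
v_total = 36 m/s

36 m/s


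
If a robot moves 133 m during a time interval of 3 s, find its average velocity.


Given: distance d = 133 m, time t = 3 s
Using v = d / t
v = 133 / 3
v = 133/3 m/s

133/3 m/s


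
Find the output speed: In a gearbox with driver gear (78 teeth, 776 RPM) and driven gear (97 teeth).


Given: N1 = 78 teeth, w1 = 776 RPM, N2 = 97 teeth
Using N1*w1 = N2*w2
w2 = N1*w1 / N2
w2 = 78*776 / 97
w2 = 60528 / 97
w2 = 624 RPM

624 RPM


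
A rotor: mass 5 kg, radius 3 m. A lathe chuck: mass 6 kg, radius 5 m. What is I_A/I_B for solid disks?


Given: M1=5 kg, R1=3 m, M2=6 kg, R2=5 m
For a disk: I = (1/2)*M*R^2, so I_A/I_B = (M1*R1^2)/(M2*R2^2)
M1*R1^2 = 5*9 = 45
M2*R2^2 = 6*25 = 150
I_A/I_B = 45/150 = 3/10

3/10


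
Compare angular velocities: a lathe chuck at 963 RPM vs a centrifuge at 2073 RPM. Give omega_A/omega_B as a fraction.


Given: RPM_A = 963, RPM_B = 2073
omega = 2*pi*RPM/60, so omega_A/omega_B = RPM_A / RPM_B
omega_A/omega_B = 963 / 2073
omega_A/omega_B = 321/691

321/691


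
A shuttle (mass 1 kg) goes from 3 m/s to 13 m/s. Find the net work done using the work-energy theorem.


Given: m = 1 kg, v0 = 3 m/s, v = 13 m/s
Using W = (1/2)*m*(v^2 - v0^2)
v^2 = 13^2 = 169
v0^2 = 3^2 = 9
v^2 - v0^2 = 169 - 9 = 160
W = (1/2)*1*160 = 80 J

80 J


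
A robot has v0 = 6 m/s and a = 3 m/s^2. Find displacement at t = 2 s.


Given: v0 = 6 m/s, a = 3 m/s^2, t = 2 s
Using s = v0*t + (1/2)*a*t^2
s = 6*2 + (1/2)*3*2^2
s = 12 + (1/2)*12
s = 12 + 6
s = 18

18 m


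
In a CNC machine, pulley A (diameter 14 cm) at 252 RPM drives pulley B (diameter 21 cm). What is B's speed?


Given: D1 = 14 cm, w1 = 252 RPM, D2 = 21 cm
Using D1*w1 = D2*w2
w2 = D1*w1 / D2
w2 = 14*252 / 21
w2 = 3528 / 21
w2 = 168 RPM

168 RPM


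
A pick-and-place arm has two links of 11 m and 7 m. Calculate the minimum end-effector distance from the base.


Given: L1 = 11 m, L2 = 7 m
For a 2-link planar arm, min reach = |L1 - L2| (second link folded back)
Min reach = |11 - 7|
Min reach = 4 m

4 m


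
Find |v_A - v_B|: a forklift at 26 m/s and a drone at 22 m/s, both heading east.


Given: v_A = 26 m/s east, v_B = 22 m/s east
Both move in the same direction; relative speed = |v_A - v_B|
|26 - 22| = |4|
= 4 m/s

4 m/s


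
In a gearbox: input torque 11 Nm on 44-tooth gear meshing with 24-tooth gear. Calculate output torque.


Given: N1 = 44, N2 = 24, T1 = 11 Nm
Using T2/T1 = N2/N1
T2 = T1 * N2 / N1
T2 = 11 * 24 / 44
T2 = 264 / 44
T2 = 6 Nm

6 Nm


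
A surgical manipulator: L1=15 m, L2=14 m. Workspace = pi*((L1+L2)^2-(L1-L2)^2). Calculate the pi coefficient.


Given: L1 = 15, L2 = 14
(L1+L2)^2 = (29)^2 = 841
(L1-L2)^2 = (1)^2 = 1
Difference = 841 - 1 = 840
This equals 4*L1*L2 = 4*15*14 = 840
Workspace area = 840*pi

840


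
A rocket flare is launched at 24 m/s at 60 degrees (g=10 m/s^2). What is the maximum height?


Given: v0 = 24 m/s, theta = 60 deg, g = 10 m/s^2
sin^2(60) = 3/4
Using H = v0^2 * sin^2(theta) / (2*g)
H = 24^2 * 3/4 / (2*10)
H = 576 * 3/4 / 20
H = 432 / 20
H = 108/5 m

108/5 m


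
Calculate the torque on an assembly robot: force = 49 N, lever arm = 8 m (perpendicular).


Given: F = 49 N, r = 8 m, angle = 90 deg (perpendicular)
Using tau = F * r * sin(90)
sin(90) = 1
tau = 49 * 8 * 1
tau = 392 Nm

392 Nm


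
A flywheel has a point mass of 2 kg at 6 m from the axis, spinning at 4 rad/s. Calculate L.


Given: m = 2 kg, r = 6 m, omega = 4 rad/s
For a point mass: I = m*r^2
I = 2*6^2 = 2*36 = 72
L = I*omega = 72*4
L = 288 kg*m^2/s

288 kg*m^2/s


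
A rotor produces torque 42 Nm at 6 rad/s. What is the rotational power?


Given: tau = 42 Nm, omega = 6 rad/s
Using P = tau * omega
P = 42 * 6
P = 252 W

252 W


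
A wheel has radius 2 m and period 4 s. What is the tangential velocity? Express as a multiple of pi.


Given: radius r = 2 m, period T = 4 s
Using v = 2*pi*r / T
v = 2*pi*2 / 4
v = 4*pi / 4
v = 1*pi m/s

1*pi m/s


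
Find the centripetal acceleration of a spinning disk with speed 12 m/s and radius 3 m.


Given: v = 12 m/s, r = 3 m
Using a_c = v^2 / r
a_c = 12^2 / 3
a_c = 144 / 3
a_c = 48 m/s^2

48 m/s^2


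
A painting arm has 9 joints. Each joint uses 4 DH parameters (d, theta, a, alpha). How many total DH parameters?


Given: 9 joints, 4 DH parameters per joint (d, theta, a, alpha)
Total DH parameters = number_of_joints * 4
Total = 9 * 4
Total = 36

36


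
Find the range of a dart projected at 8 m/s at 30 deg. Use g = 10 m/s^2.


Given: v0 = 8 m/s, theta = 30 deg, g = 10 m/s^2
sin(2*30) = sin(60) = sqrt(3)/2
Using R = v0^2 * sin(2*theta) / g
R = 8^2 * (sqrt(3)/2) / 10
R = 64 * sqrt(3) / 20
R = 16/5*sqrt(3) m

16/5*sqrt(3) m


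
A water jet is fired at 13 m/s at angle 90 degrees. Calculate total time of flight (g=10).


Given: v0 = 13 m/s, theta = 90 deg, g = 10 m/s^2
sin(90) = 1
Using T = 2*v0*sin(theta) / g
T = 2*13*1 / 10
T = 26 / 10
T = 13/5 s

13/5 s


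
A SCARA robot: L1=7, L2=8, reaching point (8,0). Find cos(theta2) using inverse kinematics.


Given: L1 = 7, L2 = 8, target (x, y) = (8, 0)
Using cos(theta2) = (x^2 + y^2 - L1^2 - L2^2) / (2*L1*L2)
x^2 + y^2 = 8^2 + 0 = 64
L1^2 + L2^2 = 49 + 64 = 113
Numerator = 64 - 113 = -49
Denominator = 2*7*8 = 112
cos(theta2) = -49/112 = -7/16

-7/16


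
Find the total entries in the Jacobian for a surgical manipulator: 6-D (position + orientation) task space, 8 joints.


Given: task space dimension = 6, joints = 8
Jacobian is a 6 x 8 matrix
Total entries = rows * columns
Total = 6 * 8
Total = 48

48


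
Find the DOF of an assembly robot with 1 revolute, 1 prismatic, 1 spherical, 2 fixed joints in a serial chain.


Given: serial robot with 1 revolute, 1 prismatic, 1 spherical, 2 fixed joints
DOF contribution per joint type: revolute=1, prismatic=1, spherical=3, fixed=0
DOF = 1*1 + 1*1 + 1*3 + 2*0
DOF = 5

5


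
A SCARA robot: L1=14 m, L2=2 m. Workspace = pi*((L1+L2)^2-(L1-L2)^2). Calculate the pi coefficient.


Given: L1 = 14, L2 = 2
(L1+L2)^2 = (16)^2 = 256
(L1-L2)^2 = (12)^2 = 144
Difference = 256 - 144 = 112
This equals 4*L1*L2 = 4*14*2 = 112
Workspace area = 112*pi

112


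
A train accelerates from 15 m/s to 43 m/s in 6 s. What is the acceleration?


Given: initial velocity v0 = 15 m/s, final velocity v = 43 m/s, time t = 6 s
Using a = (v - v0) / t
a = (43 - 15) / 6
a = 28 / 6
a = 14/3 m/s^2

14/3 m/s^2


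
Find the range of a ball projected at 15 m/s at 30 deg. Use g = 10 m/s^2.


Given: v0 = 15 m/s, theta = 30 deg, g = 10 m/s^2
sin(2*30) = sin(60) = sqrt(3)/2
Using R = v0^2 * sin(2*theta) / g
R = 15^2 * (sqrt(3)/2) / 10
R = 225 * sqrt(3) / 20
R = 45/4*sqrt(3) m

45/4*sqrt(3) m


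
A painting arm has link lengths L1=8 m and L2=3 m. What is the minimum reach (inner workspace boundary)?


Given: L1 = 8 m, L2 = 3 m
For a 2-link planar arm, min reach = |L1 - L2| (second link folded back)
Min reach = |8 - 3|
Min reach = 5 m

5 m


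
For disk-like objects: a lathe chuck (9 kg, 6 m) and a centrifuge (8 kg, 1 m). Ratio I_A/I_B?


Given: M1=9 kg, R1=6 m, M2=8 kg, R2=1 m
For a disk: I = (1/2)*M*R^2, so I_A/I_B = (M1*R1^2)/(M2*R2^2)
M1*R1^2 = 9*36 = 324
M2*R2^2 = 8*1 = 8
I_A/I_B = 324/8 = 81/2

81/2


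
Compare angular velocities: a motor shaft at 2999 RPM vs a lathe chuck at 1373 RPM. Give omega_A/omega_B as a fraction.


Given: RPM_A = 2999, RPM_B = 1373
omega = 2*pi*RPM/60, so omega_A/omega_B = RPM_A / RPM_B
omega_A/omega_B = 2999 / 1373
omega_A/omega_B = 2999/1373

2999/1373


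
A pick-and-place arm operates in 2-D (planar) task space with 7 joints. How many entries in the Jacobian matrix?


Given: task space dimension = 2, joints = 7
Jacobian is a 2 x 7 matrix
Total entries = rows * columns
Total = 2 * 7
Total = 14

14


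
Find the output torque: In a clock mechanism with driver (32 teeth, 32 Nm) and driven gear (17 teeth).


Given: N1 = 32, N2 = 17, T1 = 32 Nm
Using T2/T1 = N2/N1
T2 = T1 * N2 / N1
T2 = 32 * 17 / 32
T2 = 544 / 32
T2 = 17 Nm

17 Nm


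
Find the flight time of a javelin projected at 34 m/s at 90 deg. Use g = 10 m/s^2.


Given: v0 = 34 m/s, theta = 90 deg, g = 10 m/s^2
sin(90) = 1
Using T = 2*v0*sin(theta) / g
T = 2*34*1 / 10
T = 68 / 10
T = 34/5 s

34/5 s


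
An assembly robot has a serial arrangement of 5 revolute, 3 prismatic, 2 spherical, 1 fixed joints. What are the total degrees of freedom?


Given: serial robot with 5 revolute, 3 prismatic, 2 spherical, 1 fixed joints
DOF contribution per joint type: revolute=1, prismatic=1, spherical=3, fixed=0
DOF = 5*1 + 3*1 + 2*3 + 1*0
DOF = 14

14


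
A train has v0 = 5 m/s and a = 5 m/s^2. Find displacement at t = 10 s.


Given: v0 = 5 m/s, a = 5 m/s^2, t = 10 s
Using s = v0*t + (1/2)*a*t^2
s = 5*10 + (1/2)*5*10^2
s = 50 + (1/2)*500
s = 50 + 250
s = 300

300 m


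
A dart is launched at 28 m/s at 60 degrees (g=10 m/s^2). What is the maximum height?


Given: v0 = 28 m/s, theta = 60 deg, g = 10 m/s^2
sin^2(60) = 3/4
Using H = v0^2 * sin^2(theta) / (2*g)
H = 28^2 * 3/4 / (2*10)
H = 784 * 3/4 / 20
H = 588 / 20
H = 147/5 m

147/5 m


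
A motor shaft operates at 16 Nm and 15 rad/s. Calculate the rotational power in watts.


Given: tau = 16 Nm, omega = 15 rad/s
Using P = tau * omega
P = 16 * 15
P = 240 W

240 W


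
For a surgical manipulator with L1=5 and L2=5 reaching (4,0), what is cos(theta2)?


Given: L1 = 5, L2 = 5, target (x, y) = (4, 0)
Using cos(theta2) = (x^2 + y^2 - L1^2 - L2^2) / (2*L1*L2)
x^2 + y^2 = 4^2 + 0 = 16
L1^2 + L2^2 = 25 + 25 = 50
Numerator = 16 - 50 = -34
Denominator = 2*5*5 = 50
cos(theta2) = -34/50 = -17/25

-17/25


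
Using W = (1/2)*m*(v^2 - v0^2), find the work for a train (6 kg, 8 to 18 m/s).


Given: m = 6 kg, v0 = 8 m/s, v = 18 m/s
Using W = (1/2)*m*(v^2 - v0^2)
v^2 = 18^2 = 324
v0^2 = 8^2 = 64
v^2 - v0^2 = 324 - 64 = 260
W = (1/2)*6*260 = 780 J

780 J


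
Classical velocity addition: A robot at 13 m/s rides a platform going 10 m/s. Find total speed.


Given: object velocity = 13 m/s, platform velocity = 10 m/s (same direction)
Using classical velocity addition: v_total = v_object + v_platform
v_total = 13 + 10
v_total = 23 m/s

23 m/s


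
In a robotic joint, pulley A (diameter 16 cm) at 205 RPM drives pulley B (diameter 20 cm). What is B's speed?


Given: D1 = 16 cm, w1 = 205 RPM, D2 = 20 cm
Using D1*w1 = D2*w2
w2 = D1*w1 / D2
w2 = 16*205 / 20
w2 = 3280 / 20
w2 = 164 RPM

164 RPM


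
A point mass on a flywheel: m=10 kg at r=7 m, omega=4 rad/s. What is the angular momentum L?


Given: m = 10 kg, r = 7 m, omega = 4 rad/s
For a point mass: I = m*r^2
I = 10*7^2 = 10*49 = 490
L = I*omega = 490*4
L = 1960 kg*m^2/s

1960 kg*m^2/s


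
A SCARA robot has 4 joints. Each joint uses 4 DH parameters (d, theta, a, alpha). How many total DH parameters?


Given: 4 joints, 4 DH parameters per joint (d, theta, a, alpha)
Total DH parameters = number_of_joints * 4
Total = 4 * 4
Total = 16

16


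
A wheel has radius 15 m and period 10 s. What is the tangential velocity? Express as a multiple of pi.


Given: radius r = 15 m, period T = 10 s
Using v = 2*pi*r / T
v = 2*pi*15 / 10
v = 30*pi / 10
v = 3*pi m/s

3*pi m/s


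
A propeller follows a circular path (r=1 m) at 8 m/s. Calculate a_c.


Given: v = 8 m/s, r = 1 m
Using a_c = v^2 / r
a_c = 8^2 / 1
a_c = 64 / 1
a_c = 64 m/s^2

64 m/s^2


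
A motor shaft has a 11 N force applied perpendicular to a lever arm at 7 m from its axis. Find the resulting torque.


Given: F = 11 N, r = 7 m, angle = 90 deg (perpendicular)
Using tau = F * r * sin(90)
sin(90) = 1
tau = 11 * 7 * 1
tau = 77 Nm

77 Nm


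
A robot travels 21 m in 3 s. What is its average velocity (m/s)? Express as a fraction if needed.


Given: distance d = 21 m, time t = 3 s
Using v = d / t
v = 21 / 3
v = 7 m/s

7 m/s


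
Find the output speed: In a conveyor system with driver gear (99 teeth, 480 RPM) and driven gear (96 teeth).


Given: N1 = 99 teeth, w1 = 480 RPM, N2 = 96 teeth
Using N1*w1 = N2*w2
w2 = N1*w1 / N2
w2 = 99*480 / 96
w2 = 47520 / 96
w2 = 495 RPM

495 RPM


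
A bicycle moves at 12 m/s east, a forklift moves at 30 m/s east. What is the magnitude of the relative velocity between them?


Given: v_A = 12 m/s east, v_B = 30 m/s east
Both move in the same direction; relative speed = |v_A - v_B|
|12 - 30| = |-18|
= 18 m/s

18 m/s


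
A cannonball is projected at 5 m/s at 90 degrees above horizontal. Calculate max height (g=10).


Given: v0 = 5 m/s, theta = 90 deg, g = 10 m/s^2
sin^2(90) = 1
Using H = v0^2 * sin^2(theta) / (2*g)
H = 5^2 * 1 / (2*10)
H = 25 * 1 / 20
H = 25 / 20
H = 5/4 m

5/4 m


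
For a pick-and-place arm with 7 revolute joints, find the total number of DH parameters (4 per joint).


Given: 7 joints, 4 DH parameters per joint (d, theta, a, alpha)
Total DH parameters = number_of_joints * 4
Total = 7 * 4
Total = 28

28


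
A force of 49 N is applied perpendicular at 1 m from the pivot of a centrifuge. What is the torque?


Given: F = 49 N, r = 1 m, angle = 90 deg (perpendicular)
Using tau = F * r * sin(90)
sin(90) = 1
tau = 49 * 1 * 1
tau = 49 Nm

49 Nm


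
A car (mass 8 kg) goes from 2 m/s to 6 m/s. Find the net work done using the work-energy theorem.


Given: m = 8 kg, v0 = 2 m/s, v = 6 m/s
Using W = (1/2)*m*(v^2 - v0^2)
v^2 = 6^2 = 36
v0^2 = 2^2 = 4
v^2 - v0^2 = 36 - 4 = 32
W = (1/2)*8*32 = 128 J

128 J


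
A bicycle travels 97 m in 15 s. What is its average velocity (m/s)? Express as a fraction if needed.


Given: distance d = 97 m, time t = 15 s
Using v = d / t
v = 97 / 15
v = 97/15 m/s

97/15 m/s


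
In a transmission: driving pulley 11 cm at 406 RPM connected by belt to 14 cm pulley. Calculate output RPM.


Given: D1 = 11 cm, w1 = 406 RPM, D2 = 14 cm
Using D1*w1 = D2*w2
w2 = D1*w1 / D2
w2 = 11*406 / 14
w2 = 4466 / 14
w2 = 319 RPM

319 RPM


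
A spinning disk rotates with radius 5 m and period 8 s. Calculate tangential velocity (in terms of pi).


Given: radius r = 5 m, period T = 8 s
Using v = 2*pi*r / T
v = 2*pi*5 / 8
v = 10*pi / 8
v = 5/4*pi m/s

5/4*pi m/s


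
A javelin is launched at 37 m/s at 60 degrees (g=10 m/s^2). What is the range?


Given: v0 = 37 m/s, theta = 60 deg, g = 10 m/s^2
sin(2*60) = sin(120) = sqrt(3)/2
Using R = v0^2 * sin(2*theta) / g
R = 37^2 * (sqrt(3)/2) / 10
R = 1369 * sqrt(3) / 20
R = 1369/20*sqrt(3) m

1369/20*sqrt(3) m


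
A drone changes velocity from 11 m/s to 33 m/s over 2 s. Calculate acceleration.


Given: initial velocity v0 = 11 m/s, final velocity v = 33 m/s, time t = 2 s
Using a = (v - v0) / t
a = (33 - 11) / 2
a = 22 / 2
a = 11 m/s^2

11 m/s^2


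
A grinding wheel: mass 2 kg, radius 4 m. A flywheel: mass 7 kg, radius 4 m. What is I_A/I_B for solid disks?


Given: M1=2 kg, R1=4 m, M2=7 kg, R2=4 m
For a disk: I = (1/2)*M*R^2, so I_A/I_B = (M1*R1^2)/(M2*R2^2)
M1*R1^2 = 2*16 = 32
M2*R2^2 = 7*16 = 112
I_A/I_B = 32/112 = 2/7

2/7


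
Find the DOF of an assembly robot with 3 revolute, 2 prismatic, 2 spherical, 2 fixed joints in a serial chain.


Given: serial robot with 3 revolute, 2 prismatic, 2 spherical, 2 fixed joints
DOF contribution per joint type: revolute=1, prismatic=1, spherical=3, fixed=0
DOF = 3*1 + 2*1 + 2*3 + 2*0
DOF = 11

11


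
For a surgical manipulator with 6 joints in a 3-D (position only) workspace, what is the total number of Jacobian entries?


Given: task space dimension = 3, joints = 6
Jacobian is a 3 x 6 matrix
Total entries = rows * columns
Total = 3 * 6
Total = 18

18


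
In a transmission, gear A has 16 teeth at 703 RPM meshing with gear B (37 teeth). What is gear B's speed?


Given: N1 = 16 teeth, w1 = 703 RPM, N2 = 37 teeth
Using N1*w1 = N2*w2
w2 = N1*w1 / N2
w2 = 16*703 / 37
w2 = 11248 / 37
w2 = 304 RPM

304 RPM


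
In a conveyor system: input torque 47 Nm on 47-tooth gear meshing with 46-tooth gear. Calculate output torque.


Given: N1 = 47, N2 = 46, T1 = 47 Nm
Using T2/T1 = N2/N1
T2 = T1 * N2 / N1
T2 = 47 * 46 / 47
T2 = 2162 / 47
T2 = 46 Nm

46 Nm


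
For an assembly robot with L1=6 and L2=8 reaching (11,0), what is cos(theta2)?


Given: L1 = 6, L2 = 8, target (x, y) = (11, 0)
Using cos(theta2) = (x^2 + y^2 - L1^2 - L2^2) / (2*L1*L2)
x^2 + y^2 = 11^2 + 0 = 121
L1^2 + L2^2 = 36 + 64 = 100
Numerator = 121 - 100 = 21
Denominator = 2*6*8 = 96
cos(theta2) = 21/96 = 7/32

7/32


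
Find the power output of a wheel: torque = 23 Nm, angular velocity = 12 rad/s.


Given: tau = 23 Nm, omega = 12 rad/s
Using P = tau * omega
P = 23 * 12
P = 276 W

276 W


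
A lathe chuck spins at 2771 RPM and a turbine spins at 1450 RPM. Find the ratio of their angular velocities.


Given: RPM_A = 2771, RPM_B = 1450
omega = 2*pi*RPM/60, so omega_A/omega_B = RPM_A / RPM_B
omega_A/omega_B = 2771 / 1450
omega_A/omega_B = 2771/1450

2771/1450


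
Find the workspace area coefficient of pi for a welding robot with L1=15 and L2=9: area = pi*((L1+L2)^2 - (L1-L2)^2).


Given: L1 = 15, L2 = 9
(L1+L2)^2 = (24)^2 = 576
(L1-L2)^2 = (6)^2 = 36
Difference = 576 - 36 = 540
This equals 4*L1*L2 = 4*15*9 = 540
Workspace area = 540*pi

540


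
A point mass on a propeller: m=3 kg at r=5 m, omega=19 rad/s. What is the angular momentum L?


Given: m = 3 kg, r = 5 m, omega = 19 rad/s
For a point mass: I = m*r^2
I = 3*5^2 = 3*25 = 75
L = I*omega = 75*19
L = 1425 kg*m^2/s

1425 kg*m^2/s


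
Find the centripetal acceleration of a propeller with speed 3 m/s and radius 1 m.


Given: v = 3 m/s, r = 1 m
Using a_c = v^2 / r
a_c = 3^2 / 1
a_c = 9 / 1
a_c = 9 m/s^2

9 m/s^2


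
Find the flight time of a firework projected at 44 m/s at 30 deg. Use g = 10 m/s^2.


Given: v0 = 44 m/s, theta = 30 deg, g = 10 m/s^2
sin(30) = 1/2
Using T = 2*v0*sin(theta) / g
T = 2*44*1/2 / 10
T = 44 / 10
T = 22/5 s

22/5 s


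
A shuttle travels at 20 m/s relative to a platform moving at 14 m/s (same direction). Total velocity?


Given: object velocity = 20 m/s, platform velocity = 14 m/s (same direction)
Using classical velocity addition: v_total = v_object + v_platform
v_total = 20 + 14
v_total = 34 m/s

34 m/s


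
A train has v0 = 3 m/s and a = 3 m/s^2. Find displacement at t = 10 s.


Given: v0 = 3 m/s, a = 3 m/s^2, t = 10 s
Using s = v0*t + (1/2)*a*t^2
s = 3*10 + (1/2)*3*10^2
s = 30 + (1/2)*300
s = 30 + 150
s = 180

180 m


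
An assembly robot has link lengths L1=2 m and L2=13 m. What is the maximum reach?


Given: L1 = 2 m, L2 = 13 m
For a 2-link planar arm, max reach = L1 + L2 (fully extended)
Max reach = 2 + 13
Max reach = 15 m

15 m


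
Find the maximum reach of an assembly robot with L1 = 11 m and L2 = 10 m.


Given: L1 = 11 m, L2 = 10 m
For a 2-link planar arm, max reach = L1 + L2 (fully extended)
Max reach = 11 + 10
Max reach = 21 m

21 m


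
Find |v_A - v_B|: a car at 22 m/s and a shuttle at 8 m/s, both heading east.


Given: v_A = 22 m/s east, v_B = 8 m/s east
Both move in the same direction; relative speed = |v_A - v_B|
|22 - 8| = |14|
= 14 m/s

14 m/s


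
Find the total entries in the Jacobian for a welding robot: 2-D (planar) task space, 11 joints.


Given: task space dimension = 2, joints = 11
Jacobian is a 2 x 11 matrix
Total entries = rows * columns
Total = 2 * 11
Total = 22

22


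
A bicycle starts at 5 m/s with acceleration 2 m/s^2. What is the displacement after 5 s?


Given: v0 = 5 m/s, a = 2 m/s^2, t = 5 s
Using s = v0*t + (1/2)*a*t^2
s = 5*5 + (1/2)*2*5^2
s = 25 + (1/2)*50
s = 25 + 25
s = 50

50 m


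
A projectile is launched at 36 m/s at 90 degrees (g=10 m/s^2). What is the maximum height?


Given: v0 = 36 m/s, theta = 90 deg, g = 10 m/s^2
sin^2(90) = 1
Using H = v0^2 * sin^2(theta) / (2*g)
H = 36^2 * 1 / (2*10)
H = 1296 * 1 / 20
H = 1296 / 20
H = 324/5 m

324/5 m


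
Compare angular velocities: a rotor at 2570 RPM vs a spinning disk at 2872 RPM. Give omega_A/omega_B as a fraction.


Given: RPM_A = 2570, RPM_B = 2872
omega = 2*pi*RPM/60, so omega_A/omega_B = RPM_A / RPM_B
omega_A/omega_B = 2570 / 2872
omega_A/omega_B = 1285/1436

1285/1436


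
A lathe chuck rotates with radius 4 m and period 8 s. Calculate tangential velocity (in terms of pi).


Given: radius r = 4 m, period T = 8 s
Using v = 2*pi*r / T
v = 2*pi*4 / 8
v = 8*pi / 8
v = 1*pi m/s

1*pi m/s


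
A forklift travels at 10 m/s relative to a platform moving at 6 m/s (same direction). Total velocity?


Given: object velocity = 10 m/s, platform velocity = 6 m/s (same direction)
Using classical velocity addition: v_total = v_object + v_platform
v_total = 10 + 6
v_total = 16 m/s

16 m/s


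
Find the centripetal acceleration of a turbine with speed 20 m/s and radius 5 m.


Given: v = 20 m/s, r = 5 m
Using a_c = v^2 / r
a_c = 20^2 / 5
a_c = 400 / 5
a_c = 80 m/s^2

80 m/s^2


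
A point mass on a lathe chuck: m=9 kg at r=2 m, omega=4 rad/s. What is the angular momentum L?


Given: m = 9 kg, r = 2 m, omega = 4 rad/s
For a point mass: I = m*r^2
I = 9*2^2 = 9*4 = 36
L = I*omega = 36*4
L = 144 kg*m^2/s

144 kg*m^2/s


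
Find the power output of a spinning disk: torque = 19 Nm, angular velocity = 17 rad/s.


Given: tau = 19 Nm, omega = 17 rad/s
Using P = tau * omega
P = 19 * 17
P = 323 W

323 W


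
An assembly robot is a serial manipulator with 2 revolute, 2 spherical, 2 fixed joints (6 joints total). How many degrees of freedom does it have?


Given: serial robot with 2 revolute, 2 spherical, 2 fixed joints
DOF contribution per joint type: revolute=1, prismatic=1, spherical=3, fixed=0
DOF = 2*1 + 2*3 + 2*0
DOF = 8

8


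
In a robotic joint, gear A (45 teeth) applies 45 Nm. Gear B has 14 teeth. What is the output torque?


Given: N1 = 45, N2 = 14, T1 = 45 Nm
Using T2/T1 = N2/N1
T2 = T1 * N2 / N1
T2 = 45 * 14 / 45
T2 = 630 / 45
T2 = 14 Nm

14 Nm


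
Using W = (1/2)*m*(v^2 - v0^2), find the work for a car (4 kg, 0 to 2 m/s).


Given: m = 4 kg, v0 = 0 m/s, v = 2 m/s
Using W = (1/2)*m*(v^2 - v0^2)
v^2 = 2^2 = 4
v0^2 = 0^2 = 0
v^2 - v0^2 = 4 - 0 = 4
W = (1/2)*4*4 = 8 J

8 J


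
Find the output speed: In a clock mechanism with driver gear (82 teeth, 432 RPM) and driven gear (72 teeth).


Given: N1 = 82 teeth, w1 = 432 RPM, N2 = 72 teeth
Using N1*w1 = N2*w2
w2 = N1*w1 / N2
w2 = 82*432 / 72
w2 = 35424 / 72
w2 = 492 RPM

492 RPM


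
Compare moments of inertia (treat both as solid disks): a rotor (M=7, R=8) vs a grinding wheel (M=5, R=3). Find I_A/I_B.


Given: M1=7 kg, R1=8 m, M2=5 kg, R2=3 m
For a disk: I = (1/2)*M*R^2, so I_A/I_B = (M1*R1^2)/(M2*R2^2)
M1*R1^2 = 7*64 = 448
M2*R2^2 = 5*9 = 45
I_A/I_B = 448/45 = 448/45

448/45


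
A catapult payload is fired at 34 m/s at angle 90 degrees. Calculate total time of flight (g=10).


Given: v0 = 34 m/s, theta = 90 deg, g = 10 m/s^2
sin(90) = 1
Using T = 2*v0*sin(theta) / g
T = 2*34*1 / 10
T = 68 / 10
T = 34/5 s

34/5 s


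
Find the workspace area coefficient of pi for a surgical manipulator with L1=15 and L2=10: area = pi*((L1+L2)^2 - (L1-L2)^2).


Given: L1 = 15, L2 = 10
(L1+L2)^2 = (25)^2 = 625
(L1-L2)^2 = (5)^2 = 25
Difference = 625 - 25 = 600
This equals 4*L1*L2 = 4*15*10 = 600
Workspace area = 600*pi

600


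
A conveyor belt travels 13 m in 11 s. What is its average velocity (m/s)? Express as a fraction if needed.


Given: distance d = 13 m, time t = 11 s
Using v = d / t
v = 13 / 11
v = 13/11 m/s

13/11 m/s


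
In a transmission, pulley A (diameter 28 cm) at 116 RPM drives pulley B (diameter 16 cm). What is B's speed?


Given: D1 = 28 cm, w1 = 116 RPM, D2 = 16 cm
Using D1*w1 = D2*w2
w2 = D1*w1 / D2
w2 = 28*116 / 16
w2 = 3248 / 16
w2 = 203 RPM

203 RPM


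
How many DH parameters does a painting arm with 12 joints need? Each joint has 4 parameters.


Given: 12 joints, 4 DH parameters per joint (d, theta, a, alpha)
Total DH parameters = number_of_joints * 4
Total = 12 * 4
Total = 48

48


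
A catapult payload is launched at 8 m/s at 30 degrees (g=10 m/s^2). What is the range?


Given: v0 = 8 m/s, theta = 30 deg, g = 10 m/s^2
sin(2*30) = sin(60) = sqrt(3)/2
Using R = v0^2 * sin(2*theta) / g
R = 8^2 * (sqrt(3)/2) / 10
R = 64 * sqrt(3) / 20
R = 16/5*sqrt(3) m

16/5*sqrt(3) m


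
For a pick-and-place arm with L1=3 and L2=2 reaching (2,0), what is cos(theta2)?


Given: L1 = 3, L2 = 2, target (x, y) = (2, 0)
Using cos(theta2) = (x^2 + y^2 - L1^2 - L2^2) / (2*L1*L2)
x^2 + y^2 = 2^2 + 0 = 4
L1^2 + L2^2 = 9 + 4 = 13
Numerator = 4 - 13 = -9
Denominator = 2*3*2 = 12
cos(theta2) = -9/12 = -3/4

-3/4


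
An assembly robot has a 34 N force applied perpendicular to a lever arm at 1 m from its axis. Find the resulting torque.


Given: F = 34 N, r = 1 m, angle = 90 deg (perpendicular)
Using tau = F * r * sin(90)
sin(90) = 1
tau = 34 * 1 * 1
tau = 34 Nm

34 Nm


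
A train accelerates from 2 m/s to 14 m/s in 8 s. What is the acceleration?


Given: initial velocity v0 = 2 m/s, final velocity v = 14 m/s, time t = 8 s
Using a = (v - v0) / t
a = (14 - 2) / 8
a = 12 / 8
a = 3/2 m/s^2

3/2 m/s^2


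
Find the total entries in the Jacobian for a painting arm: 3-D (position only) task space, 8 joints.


Given: task space dimension = 3, joints = 8
Jacobian is a 3 x 8 matrix
Total entries = rows * columns
Total = 3 * 8
Total = 24

24


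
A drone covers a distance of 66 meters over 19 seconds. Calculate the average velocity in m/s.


Given: distance d = 66 m, time t = 19 s
Using v = d / t
v = 66 / 19
v = 66/19 m/s

66/19 m/s


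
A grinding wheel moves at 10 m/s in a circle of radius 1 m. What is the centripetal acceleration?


Given: v = 10 m/s, r = 1 m
Using a_c = v^2 / r
a_c = 10^2 / 1
a_c = 100 / 1
a_c = 100 m/s^2

100 m/s^2


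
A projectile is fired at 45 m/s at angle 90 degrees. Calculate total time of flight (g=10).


Given: v0 = 45 m/s, theta = 90 deg, g = 10 m/s^2
sin(90) = 1
Using T = 2*v0*sin(theta) / g
T = 2*45*1 / 10
T = 90 / 10
T = 9 s

9 s


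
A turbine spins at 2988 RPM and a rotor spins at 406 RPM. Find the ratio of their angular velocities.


Given: RPM_A = 2988, RPM_B = 406
omega = 2*pi*RPM/60, so omega_A/omega_B = RPM_A / RPM_B
omega_A/omega_B = 2988 / 406
omega_A/omega_B = 1494/203

1494/203


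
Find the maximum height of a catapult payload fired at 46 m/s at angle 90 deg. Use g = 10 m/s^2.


Given: v0 = 46 m/s, theta = 90 deg, g = 10 m/s^2
sin^2(90) = 1
Using H = v0^2 * sin^2(theta) / (2*g)
H = 46^2 * 1 / (2*10)
H = 2116 * 1 / 20
H = 2116 / 20
H = 529/5 m

529/5 m


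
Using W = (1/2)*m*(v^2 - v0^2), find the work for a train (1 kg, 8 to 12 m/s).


Given: m = 1 kg, v0 = 8 m/s, v = 12 m/s
Using W = (1/2)*m*(v^2 - v0^2)
v^2 = 12^2 = 144
v0^2 = 8^2 = 64
v^2 - v0^2 = 144 - 64 = 80
W = (1/2)*1*80 = 40 J

40 J


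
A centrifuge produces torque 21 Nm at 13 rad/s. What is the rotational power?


Given: tau = 21 Nm, omega = 13 rad/s
Using P = tau * omega
P = 21 * 13
P = 273 W

273 W


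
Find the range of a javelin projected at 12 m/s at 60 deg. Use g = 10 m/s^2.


Given: v0 = 12 m/s, theta = 60 deg, g = 10 m/s^2
sin(2*60) = sin(120) = sqrt(3)/2
Using R = v0^2 * sin(2*theta) / g
R = 12^2 * (sqrt(3)/2) / 10
R = 144 * sqrt(3) / 20
R = 36/5*sqrt(3) m

36/5*sqrt(3) m


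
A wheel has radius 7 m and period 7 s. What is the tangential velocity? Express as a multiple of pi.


Given: radius r = 7 m, period T = 7 s
Using v = 2*pi*r / T
v = 2*pi*7 / 7
v = 14*pi / 7
v = 2*pi m/s

2*pi m/s


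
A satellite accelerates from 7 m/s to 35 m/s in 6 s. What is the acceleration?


Given: initial velocity v0 = 7 m/s, final velocity v = 35 m/s, time t = 6 s
Using a = (v - v0) / t
a = (35 - 7) / 6
a = 28 / 6
a = 14/3 m/s^2

14/3 m/s^2


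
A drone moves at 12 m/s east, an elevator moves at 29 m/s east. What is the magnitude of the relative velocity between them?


Given: v_A = 12 m/s east, v_B = 29 m/s east
Both move in the same direction; relative speed = |v_A - v_B|
|12 - 29| = |-17|
= 17 m/s

17 m/s


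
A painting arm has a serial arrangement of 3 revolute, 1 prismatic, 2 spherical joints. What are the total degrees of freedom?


Given: serial robot with 3 revolute, 1 prismatic, 2 spherical joints
DOF contribution per joint type: revolute=1, prismatic=1, spherical=3, fixed=0
DOF = 3*1 + 1*1 + 2*3
DOF = 10

10


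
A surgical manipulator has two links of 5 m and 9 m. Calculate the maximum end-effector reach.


Given: L1 = 5 m, L2 = 9 m
For a 2-link planar arm, max reach = L1 + L2 (fully extended)
Max reach = 5 + 9
Max reach = 14 m

14 m


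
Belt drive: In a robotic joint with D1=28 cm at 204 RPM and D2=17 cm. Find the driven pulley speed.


Given: D1 = 28 cm, w1 = 204 RPM, D2 = 17 cm
Using D1*w1 = D2*w2
w2 = D1*w1 / D2
w2 = 28*204 / 17
w2 = 5712 / 17
w2 = 336 RPM

336 RPM


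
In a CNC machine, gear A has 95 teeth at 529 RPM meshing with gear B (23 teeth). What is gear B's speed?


Given: N1 = 95 teeth, w1 = 529 RPM, N2 = 23 teeth
Using N1*w1 = N2*w2
w2 = N1*w1 / N2
w2 = 95*529 / 23
w2 = 50255 / 23
w2 = 2185 RPM

2185 RPM


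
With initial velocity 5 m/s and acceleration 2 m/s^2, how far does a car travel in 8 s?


Given: v0 = 5 m/s, a = 2 m/s^2, t = 8 s
Using s = v0*t + (1/2)*a*t^2
s = 5*8 + (1/2)*2*8^2
s = 40 + (1/2)*128
s = 40 + 64
s = 104

104 m


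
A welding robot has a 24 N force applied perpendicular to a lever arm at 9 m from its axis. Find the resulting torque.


Given: F = 24 N, r = 9 m, angle = 90 deg (perpendicular)
Using tau = F * r * sin(90)
sin(90) = 1
tau = 24 * 9 * 1
tau = 216 Nm

216 Nm


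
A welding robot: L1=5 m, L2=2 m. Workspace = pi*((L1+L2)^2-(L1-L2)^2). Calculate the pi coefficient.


Given: L1 = 5, L2 = 2
(L1+L2)^2 = (7)^2 = 49
(L1-L2)^2 = (3)^2 = 9
Difference = 49 - 9 = 40
This equals 4*L1*L2 = 4*5*2 = 40
Workspace area = 40*pi

40


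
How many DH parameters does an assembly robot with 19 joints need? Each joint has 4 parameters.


Given: 19 joints, 4 DH parameters per joint (d, theta, a, alpha)
Total DH parameters = number_of_joints * 4
Total = 19 * 4
Total = 76

76


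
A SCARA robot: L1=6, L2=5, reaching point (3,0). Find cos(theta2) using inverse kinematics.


Given: L1 = 6, L2 = 5, target (x, y) = (3, 0)
Using cos(theta2) = (x^2 + y^2 - L1^2 - L2^2) / (2*L1*L2)
x^2 + y^2 = 3^2 + 0 = 9
L1^2 + L2^2 = 36 + 25 = 61
Numerator = 9 - 61 = -52
Denominator = 2*6*5 = 60
cos(theta2) = -52/60 = -13/15

-13/15


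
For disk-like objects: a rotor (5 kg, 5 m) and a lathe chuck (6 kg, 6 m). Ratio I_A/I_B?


Given: M1=5 kg, R1=5 m, M2=6 kg, R2=6 m
For a disk: I = (1/2)*M*R^2, so I_A/I_B = (M1*R1^2)/(M2*R2^2)
M1*R1^2 = 5*25 = 125
M2*R2^2 = 6*36 = 216
I_A/I_B = 125/216 = 125/216

125/216


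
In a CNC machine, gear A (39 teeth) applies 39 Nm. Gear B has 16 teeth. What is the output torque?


Given: N1 = 39, N2 = 16, T1 = 39 Nm
Using T2/T1 = N2/N1
T2 = T1 * N2 / N1
T2 = 39 * 16 / 39
T2 = 624 / 39
T2 = 16 Nm

16 Nm


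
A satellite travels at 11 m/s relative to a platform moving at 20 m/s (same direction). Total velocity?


Given: object velocity = 11 m/s, platform velocity = 20 m/s (same direction)
Using classical velocity addition: v_total = v_object + v_platform
v_total = 11 + 20
v_total = 31 m/s

31 m/s


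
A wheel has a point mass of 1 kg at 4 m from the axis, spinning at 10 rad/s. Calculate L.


Given: m = 1 kg, r = 4 m, omega = 10 rad/s
For a point mass: I = m*r^2
I = 1*4^2 = 1*16 = 16
L = I*omega = 16*10
L = 160 kg*m^2/s

160 kg*m^2/s


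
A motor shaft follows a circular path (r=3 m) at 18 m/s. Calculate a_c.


Given: v = 18 m/s, r = 3 m
Using a_c = v^2 / r
a_c = 18^2 / 3
a_c = 324 / 3
a_c = 108 m/s^2

108 m/s^2


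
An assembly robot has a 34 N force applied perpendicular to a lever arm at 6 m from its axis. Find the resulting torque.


Given: F = 34 N, r = 6 m, angle = 90 deg (perpendicular)
Using tau = F * r * sin(90)
sin(90) = 1
tau = 34 * 6 * 1
tau = 204 Nm

204 Nm


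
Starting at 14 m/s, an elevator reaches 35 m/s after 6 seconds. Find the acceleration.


Given: initial velocity v0 = 14 m/s, final velocity v = 35 m/s, time t = 6 s
Using a = (v - v0) / t
a = (35 - 14) / 6
a = 21 / 6
a = 7/2 m/s^2

7/2 m/s^2


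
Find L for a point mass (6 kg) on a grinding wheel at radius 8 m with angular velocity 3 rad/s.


Given: m = 6 kg, r = 8 m, omega = 3 rad/s
For a point mass: I = m*r^2
I = 6*8^2 = 6*64 = 384
L = I*omega = 384*3
L = 1152 kg*m^2/s

1152 kg*m^2/s


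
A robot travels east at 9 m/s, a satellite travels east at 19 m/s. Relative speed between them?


Given: v_A = 9 m/s east, v_B = 19 m/s east
Both move in the same direction; relative speed = |v_A - v_B|
|9 - 19| = |-10|
= 10 m/s

10 m/s


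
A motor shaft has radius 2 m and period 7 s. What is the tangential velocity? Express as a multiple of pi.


Given: radius r = 2 m, period T = 7 s
Using v = 2*pi*r / T
v = 2*pi*2 / 7
v = 4*pi / 7
v = 4/7*pi m/s

4/7*pi m/s


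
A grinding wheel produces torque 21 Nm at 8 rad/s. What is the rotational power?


Given: tau = 21 Nm, omega = 8 rad/s
Using P = tau * omega
P = 21 * 8
P = 168 W

168 W


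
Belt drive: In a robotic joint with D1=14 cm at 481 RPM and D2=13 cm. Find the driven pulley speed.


Given: D1 = 14 cm, w1 = 481 RPM, D2 = 13 cm
Using D1*w1 = D2*w2
w2 = D1*w1 / D2
w2 = 14*481 / 13
w2 = 6734 / 13
w2 = 518 RPM

518 RPM


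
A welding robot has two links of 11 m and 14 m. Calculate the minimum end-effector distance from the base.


Given: L1 = 11 m, L2 = 14 m
For a 2-link planar arm, min reach = |L1 - L2| (second link folded back)
Min reach = |11 - 14|
Min reach = 3 m

3 m


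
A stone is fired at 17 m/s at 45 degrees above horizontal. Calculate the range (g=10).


Given: v0 = 17 m/s, theta = 45 deg, g = 10 m/s^2
sin(2*45) = sin(90) = 1
Using R = v0^2 * sin(2*theta) / g
R = 17^2 * 1 / 10
R = 289 / 10
R = 289/10 m

289/10 m


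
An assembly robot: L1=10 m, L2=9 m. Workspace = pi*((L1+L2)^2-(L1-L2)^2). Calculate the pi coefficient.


Given: L1 = 10, L2 = 9
(L1+L2)^2 = (19)^2 = 361
(L1-L2)^2 = (1)^2 = 1
Difference = 361 - 1 = 360
This equals 4*L1*L2 = 4*10*9 = 360
Workspace area = 360*pi

360


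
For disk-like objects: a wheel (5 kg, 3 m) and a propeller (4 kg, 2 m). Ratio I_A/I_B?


Given: M1=5 kg, R1=3 m, M2=4 kg, R2=2 m
For a disk: I = (1/2)*M*R^2, so I_A/I_B = (M1*R1^2)/(M2*R2^2)
M1*R1^2 = 5*9 = 45
M2*R2^2 = 4*4 = 16
I_A/I_B = 45/16 = 45/16

45/16


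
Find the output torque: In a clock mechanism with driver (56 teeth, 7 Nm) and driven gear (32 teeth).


Given: N1 = 56, N2 = 32, T1 = 7 Nm
Using T2/T1 = N2/N1
T2 = T1 * N2 / N1
T2 = 7 * 32 / 56
T2 = 224 / 56
T2 = 4 Nm

4 Nm


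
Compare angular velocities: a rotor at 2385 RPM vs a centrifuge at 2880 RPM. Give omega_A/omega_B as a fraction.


Given: RPM_A = 2385, RPM_B = 2880
omega = 2*pi*RPM/60, so omega_A/omega_B = RPM_A / RPM_B
omega_A/omega_B = 2385 / 2880
omega_A/omega_B = 53/64

53/64


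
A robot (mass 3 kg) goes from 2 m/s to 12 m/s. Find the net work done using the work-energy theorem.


Given: m = 3 kg, v0 = 2 m/s, v = 12 m/s
Using W = (1/2)*m*(v^2 - v0^2)
v^2 = 12^2 = 144
v0^2 = 2^2 = 4
v^2 - v0^2 = 144 - 4 = 140
W = (1/2)*3*140 = 210 J

210 J


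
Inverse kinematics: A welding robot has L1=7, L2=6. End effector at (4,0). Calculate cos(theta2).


Given: L1 = 7, L2 = 6, target (x, y) = (4, 0)
Using cos(theta2) = (x^2 + y^2 - L1^2 - L2^2) / (2*L1*L2)
x^2 + y^2 = 4^2 + 0 = 16
L1^2 + L2^2 = 49 + 36 = 85
Numerator = 16 - 85 = -69
Denominator = 2*7*6 = 84
cos(theta2) = -69/84 = -23/28

-23/28


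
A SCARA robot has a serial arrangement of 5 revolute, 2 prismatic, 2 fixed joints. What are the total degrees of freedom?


Given: serial robot with 5 revolute, 2 prismatic, 2 fixed joints
DOF contribution per joint type: revolute=1, prismatic=1, spherical=3, fixed=0
DOF = 5*1 + 2*1 + 2*0
DOF = 7

7


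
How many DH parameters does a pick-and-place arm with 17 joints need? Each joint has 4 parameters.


Given: 17 joints, 4 DH parameters per joint (d, theta, a, alpha)
Total DH parameters = number_of_joints * 4
Total = 17 * 4
Total = 68

68


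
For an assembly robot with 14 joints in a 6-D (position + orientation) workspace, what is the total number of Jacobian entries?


Given: task space dimension = 6, joints = 14
Jacobian is a 6 x 14 matrix
Total entries = rows * columns
Total = 6 * 14
Total = 84

84


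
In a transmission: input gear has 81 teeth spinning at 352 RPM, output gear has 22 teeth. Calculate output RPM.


Given: N1 = 81 teeth, w1 = 352 RPM, N2 = 22 teeth
Using N1*w1 = N2*w2
w2 = N1*w1 / N2
w2 = 81*352 / 22
w2 = 28512 / 22
w2 = 1296 RPM

1296 RPM


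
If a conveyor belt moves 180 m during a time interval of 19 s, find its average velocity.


Given: distance d = 180 m, time t = 19 s
Using v = d / t
v = 180 / 19
v = 180/19 m/s

180/19 m/s


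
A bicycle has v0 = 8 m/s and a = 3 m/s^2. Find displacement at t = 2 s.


Given: v0 = 8 m/s, a = 3 m/s^2, t = 2 s
Using s = v0*t + (1/2)*a*t^2
s = 8*2 + (1/2)*3*2^2
s = 16 + (1/2)*12
s = 16 + 6
s = 22

22 m


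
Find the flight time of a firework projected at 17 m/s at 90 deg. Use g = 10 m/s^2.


Given: v0 = 17 m/s, theta = 90 deg, g = 10 m/s^2
sin(90) = 1
Using T = 2*v0*sin(theta) / g
T = 2*17*1 / 10
T = 34 / 10
T = 17/5 s

17/5 s


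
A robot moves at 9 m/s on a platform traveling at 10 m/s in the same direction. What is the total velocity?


Given: object velocity = 9 m/s, platform velocity = 10 m/s (same direction)
Using classical velocity addition: v_total = v_object + v_platform
v_total = 9 + 10
v_total = 19 m/s

19 m/s


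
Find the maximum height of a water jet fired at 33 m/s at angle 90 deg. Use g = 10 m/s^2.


Given: v0 = 33 m/s, theta = 90 deg, g = 10 m/s^2
sin^2(90) = 1
Using H = v0^2 * sin^2(theta) / (2*g)
H = 33^2 * 1 / (2*10)
H = 1089 * 1 / 20
H = 1089 / 20
H = 1089/20 m

1089/20 m


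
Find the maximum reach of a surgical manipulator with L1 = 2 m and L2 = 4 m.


Given: L1 = 2 m, L2 = 4 m
For a 2-link planar arm, max reach = L1 + L2 (fully extended)
Max reach = 2 + 4
Max reach = 6 m

6 m


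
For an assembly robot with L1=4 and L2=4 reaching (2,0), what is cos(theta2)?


Given: L1 = 4, L2 = 4, target (x, y) = (2, 0)
Using cos(theta2) = (x^2 + y^2 - L1^2 - L2^2) / (2*L1*L2)
x^2 + y^2 = 2^2 + 0 = 4
L1^2 + L2^2 = 16 + 16 = 32
Numerator = 4 - 32 = -28
Denominator = 2*4*4 = 32
cos(theta2) = -28/32 = -7/8

-7/8


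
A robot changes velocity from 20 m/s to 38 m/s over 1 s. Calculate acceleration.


Given: initial velocity v0 = 20 m/s, final velocity v = 38 m/s, time t = 1 s
Using a = (v - v0) / t
a = (38 - 20) / 1
a = 18 / 1
a = 18 m/s^2

18 m/s^2


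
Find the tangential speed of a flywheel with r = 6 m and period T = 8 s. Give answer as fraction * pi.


Given: radius r = 6 m, period T = 8 s
Using v = 2*pi*r / T
v = 2*pi*6 / 8
v = 12*pi / 8
v = 3/2*pi m/s

3/2*pi m/s


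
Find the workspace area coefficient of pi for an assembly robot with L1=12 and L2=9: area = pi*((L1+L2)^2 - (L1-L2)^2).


Given: L1 = 12, L2 = 9
(L1+L2)^2 = (21)^2 = 441
(L1-L2)^2 = (3)^2 = 9
Difference = 441 - 9 = 432
This equals 4*L1*L2 = 4*12*9 = 432
Workspace area = 432*pi

432


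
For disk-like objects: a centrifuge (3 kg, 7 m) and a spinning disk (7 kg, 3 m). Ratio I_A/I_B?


Given: M1=3 kg, R1=7 m, M2=7 kg, R2=3 m
For a disk: I = (1/2)*M*R^2, so I_A/I_B = (M1*R1^2)/(M2*R2^2)
M1*R1^2 = 3*49 = 147
M2*R2^2 = 7*9 = 63
I_A/I_B = 147/63 = 7/3

7/3


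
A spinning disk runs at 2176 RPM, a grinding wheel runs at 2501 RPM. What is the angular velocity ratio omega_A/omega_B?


Given: RPM_A = 2176, RPM_B = 2501
omega = 2*pi*RPM/60, so omega_A/omega_B = RPM_A / RPM_B
omega_A/omega_B = 2176 / 2501
omega_A/omega_B = 2176/2501

2176/2501
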